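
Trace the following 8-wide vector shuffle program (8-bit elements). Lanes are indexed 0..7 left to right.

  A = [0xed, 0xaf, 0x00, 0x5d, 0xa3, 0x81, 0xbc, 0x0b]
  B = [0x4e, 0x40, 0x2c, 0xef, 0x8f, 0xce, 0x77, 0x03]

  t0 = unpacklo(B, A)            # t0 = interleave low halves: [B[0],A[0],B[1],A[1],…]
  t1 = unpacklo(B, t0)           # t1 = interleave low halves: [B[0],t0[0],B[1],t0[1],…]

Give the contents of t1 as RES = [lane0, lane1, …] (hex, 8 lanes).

RES = [ 0x4e  0x4e  0x40  0xed  0x2c  0x40  0xef  0xaf ]

→ t0 |4e|ed|40|af|2c|00|ef|5d|
→ t1 |4e|4e|40|ed|2c|40|ef|af|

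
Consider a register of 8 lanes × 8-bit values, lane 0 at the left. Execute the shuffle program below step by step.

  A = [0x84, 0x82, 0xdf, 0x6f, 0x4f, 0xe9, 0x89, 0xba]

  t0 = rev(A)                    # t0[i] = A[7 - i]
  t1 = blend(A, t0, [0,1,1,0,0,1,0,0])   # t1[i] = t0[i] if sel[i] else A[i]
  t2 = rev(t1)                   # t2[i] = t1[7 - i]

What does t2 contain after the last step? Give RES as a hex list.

→ t0 |ba|89|e9|4f|6f|df|82|84|
→ t1 |84|89|e9|6f|4f|df|89|ba|
→ t2 |ba|89|df|4f|6f|e9|89|84|

RES = [0xba, 0x89, 0xdf, 0x4f, 0x6f, 0xe9, 0x89, 0x84]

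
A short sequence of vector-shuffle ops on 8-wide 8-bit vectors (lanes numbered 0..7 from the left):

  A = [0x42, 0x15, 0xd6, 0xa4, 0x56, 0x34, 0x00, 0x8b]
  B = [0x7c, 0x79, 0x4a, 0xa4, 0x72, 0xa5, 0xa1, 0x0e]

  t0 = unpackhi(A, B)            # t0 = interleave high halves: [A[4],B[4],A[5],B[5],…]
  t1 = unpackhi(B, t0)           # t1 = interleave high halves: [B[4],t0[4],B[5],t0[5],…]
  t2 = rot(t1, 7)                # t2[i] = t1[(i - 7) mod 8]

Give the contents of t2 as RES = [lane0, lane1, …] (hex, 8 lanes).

→ t0 |56|72|34|a5|00|a1|8b|0e|
→ t1 |72|00|a5|a1|a1|8b|0e|0e|
→ t2 |00|a5|a1|a1|8b|0e|0e|72|

RES = [ 0x00  0xa5  0xa1  0xa1  0x8b  0x0e  0x0e  0x72 ]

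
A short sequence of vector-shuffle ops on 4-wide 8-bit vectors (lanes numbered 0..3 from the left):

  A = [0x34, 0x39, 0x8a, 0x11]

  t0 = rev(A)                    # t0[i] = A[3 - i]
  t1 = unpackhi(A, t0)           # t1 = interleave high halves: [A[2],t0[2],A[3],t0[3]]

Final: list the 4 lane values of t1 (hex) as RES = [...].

RES = [0x8a, 0x39, 0x11, 0x34]

t0 = [0x11, 0x8a, 0x39, 0x34]
t1 = [0x8a, 0x39, 0x11, 0x34]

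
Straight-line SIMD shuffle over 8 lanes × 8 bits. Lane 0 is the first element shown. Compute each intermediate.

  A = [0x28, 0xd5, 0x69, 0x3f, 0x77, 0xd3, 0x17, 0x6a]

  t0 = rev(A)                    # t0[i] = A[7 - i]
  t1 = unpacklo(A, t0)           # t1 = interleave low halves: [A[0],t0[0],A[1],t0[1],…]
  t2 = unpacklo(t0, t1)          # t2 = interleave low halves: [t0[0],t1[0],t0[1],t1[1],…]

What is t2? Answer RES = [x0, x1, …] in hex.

RES = [ 0x6a  0x28  0x17  0x6a  0xd3  0xd5  0x77  0x17 ]

  t0: 6a 17 d3 77 3f 69 d5 28
  t1: 28 6a d5 17 69 d3 3f 77
  t2: 6a 28 17 6a d3 d5 77 17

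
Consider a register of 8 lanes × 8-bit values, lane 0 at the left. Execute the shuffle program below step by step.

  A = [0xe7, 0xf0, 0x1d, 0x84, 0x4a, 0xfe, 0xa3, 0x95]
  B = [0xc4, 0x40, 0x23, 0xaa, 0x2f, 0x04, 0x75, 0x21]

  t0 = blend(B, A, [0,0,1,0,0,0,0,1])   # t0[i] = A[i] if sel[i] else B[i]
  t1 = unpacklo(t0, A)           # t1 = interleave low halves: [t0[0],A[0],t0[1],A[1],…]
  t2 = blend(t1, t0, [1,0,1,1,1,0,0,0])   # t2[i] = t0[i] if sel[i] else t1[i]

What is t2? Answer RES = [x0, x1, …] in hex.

  t0: c4 40 1d aa 2f 04 75 95
  t1: c4 e7 40 f0 1d 1d aa 84
  t2: c4 e7 1d aa 2f 1d aa 84

RES = [0xc4, 0xe7, 0x1d, 0xaa, 0x2f, 0x1d, 0xaa, 0x84]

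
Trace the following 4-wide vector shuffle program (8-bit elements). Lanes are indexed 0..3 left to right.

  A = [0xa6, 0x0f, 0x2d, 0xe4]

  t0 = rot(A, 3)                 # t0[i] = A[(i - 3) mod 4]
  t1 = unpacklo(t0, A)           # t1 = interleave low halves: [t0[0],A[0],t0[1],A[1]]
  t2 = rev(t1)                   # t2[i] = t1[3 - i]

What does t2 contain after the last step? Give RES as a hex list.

→ t0 |0f|2d|e4|a6|
→ t1 |0f|a6|2d|0f|
→ t2 |0f|2d|a6|0f|

RES = [0x0f, 0x2d, 0xa6, 0x0f]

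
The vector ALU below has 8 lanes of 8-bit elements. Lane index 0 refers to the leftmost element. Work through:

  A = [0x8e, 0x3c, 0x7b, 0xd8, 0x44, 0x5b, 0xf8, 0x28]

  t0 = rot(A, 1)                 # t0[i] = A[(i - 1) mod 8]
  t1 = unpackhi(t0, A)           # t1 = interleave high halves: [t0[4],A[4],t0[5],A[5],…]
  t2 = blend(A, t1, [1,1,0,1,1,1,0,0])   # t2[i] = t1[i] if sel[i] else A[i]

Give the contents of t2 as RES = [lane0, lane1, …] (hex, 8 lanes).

  t0: 28 8e 3c 7b d8 44 5b f8
  t1: d8 44 44 5b 5b f8 f8 28
  t2: d8 44 7b 5b 5b f8 f8 28

RES = [ 0xd8  0x44  0x7b  0x5b  0x5b  0xf8  0xf8  0x28 ]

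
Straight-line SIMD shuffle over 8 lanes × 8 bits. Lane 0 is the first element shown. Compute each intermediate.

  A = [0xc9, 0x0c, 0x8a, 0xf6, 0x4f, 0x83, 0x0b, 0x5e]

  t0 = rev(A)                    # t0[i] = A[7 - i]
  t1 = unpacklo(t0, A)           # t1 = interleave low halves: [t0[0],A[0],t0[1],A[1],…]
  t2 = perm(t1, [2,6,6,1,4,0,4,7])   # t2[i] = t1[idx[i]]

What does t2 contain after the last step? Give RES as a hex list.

RES = [0x0b, 0x4f, 0x4f, 0xc9, 0x83, 0x5e, 0x83, 0xf6]

  t0: 5e 0b 83 4f f6 8a 0c c9
  t1: 5e c9 0b 0c 83 8a 4f f6
  t2: 0b 4f 4f c9 83 5e 83 f6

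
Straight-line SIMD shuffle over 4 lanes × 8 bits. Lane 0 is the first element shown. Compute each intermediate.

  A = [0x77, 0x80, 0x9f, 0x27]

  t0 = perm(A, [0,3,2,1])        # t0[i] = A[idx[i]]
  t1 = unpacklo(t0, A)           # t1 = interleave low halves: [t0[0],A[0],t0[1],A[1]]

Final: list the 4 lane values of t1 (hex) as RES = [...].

t0 = [0x77, 0x27, 0x9f, 0x80]
t1 = [0x77, 0x77, 0x27, 0x80]

RES = [0x77, 0x77, 0x27, 0x80]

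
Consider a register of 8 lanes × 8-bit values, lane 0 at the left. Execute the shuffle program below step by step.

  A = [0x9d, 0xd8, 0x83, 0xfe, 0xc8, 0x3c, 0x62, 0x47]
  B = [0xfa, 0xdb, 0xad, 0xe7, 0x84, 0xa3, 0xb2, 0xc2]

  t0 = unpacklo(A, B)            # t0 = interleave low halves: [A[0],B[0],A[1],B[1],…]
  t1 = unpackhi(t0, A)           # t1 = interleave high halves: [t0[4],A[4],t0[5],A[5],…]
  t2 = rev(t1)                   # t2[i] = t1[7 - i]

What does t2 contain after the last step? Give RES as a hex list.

  t0: 9d fa d8 db 83 ad fe e7
  t1: 83 c8 ad 3c fe 62 e7 47
  t2: 47 e7 62 fe 3c ad c8 83

RES = [ 0x47  0xe7  0x62  0xfe  0x3c  0xad  0xc8  0x83 ]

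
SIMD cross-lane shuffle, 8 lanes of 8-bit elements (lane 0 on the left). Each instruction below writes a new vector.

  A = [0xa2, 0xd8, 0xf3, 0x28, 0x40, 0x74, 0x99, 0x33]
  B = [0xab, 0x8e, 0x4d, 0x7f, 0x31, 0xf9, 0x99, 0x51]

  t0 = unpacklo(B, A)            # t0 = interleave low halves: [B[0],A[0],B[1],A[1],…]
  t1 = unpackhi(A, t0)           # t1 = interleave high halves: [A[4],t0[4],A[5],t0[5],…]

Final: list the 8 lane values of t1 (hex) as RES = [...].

→ t0 |ab|a2|8e|d8|4d|f3|7f|28|
→ t1 |40|4d|74|f3|99|7f|33|28|

RES = [0x40, 0x4d, 0x74, 0xf3, 0x99, 0x7f, 0x33, 0x28]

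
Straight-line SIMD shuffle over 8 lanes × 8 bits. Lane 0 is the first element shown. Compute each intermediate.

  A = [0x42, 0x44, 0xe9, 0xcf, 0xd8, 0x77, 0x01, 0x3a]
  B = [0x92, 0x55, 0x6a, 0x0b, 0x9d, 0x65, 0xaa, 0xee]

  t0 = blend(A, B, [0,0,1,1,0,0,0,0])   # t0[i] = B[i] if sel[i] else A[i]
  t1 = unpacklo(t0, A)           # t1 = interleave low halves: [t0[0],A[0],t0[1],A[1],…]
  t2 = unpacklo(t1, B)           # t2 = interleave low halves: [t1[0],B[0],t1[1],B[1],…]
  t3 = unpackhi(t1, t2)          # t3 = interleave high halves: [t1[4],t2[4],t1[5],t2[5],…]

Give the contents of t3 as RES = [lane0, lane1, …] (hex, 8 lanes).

RES = [ 0x6a  0x44  0xe9  0x6a  0x0b  0x44  0xcf  0x0b ]

  t0: 42 44 6a 0b d8 77 01 3a
  t1: 42 42 44 44 6a e9 0b cf
  t2: 42 92 42 55 44 6a 44 0b
  t3: 6a 44 e9 6a 0b 44 cf 0b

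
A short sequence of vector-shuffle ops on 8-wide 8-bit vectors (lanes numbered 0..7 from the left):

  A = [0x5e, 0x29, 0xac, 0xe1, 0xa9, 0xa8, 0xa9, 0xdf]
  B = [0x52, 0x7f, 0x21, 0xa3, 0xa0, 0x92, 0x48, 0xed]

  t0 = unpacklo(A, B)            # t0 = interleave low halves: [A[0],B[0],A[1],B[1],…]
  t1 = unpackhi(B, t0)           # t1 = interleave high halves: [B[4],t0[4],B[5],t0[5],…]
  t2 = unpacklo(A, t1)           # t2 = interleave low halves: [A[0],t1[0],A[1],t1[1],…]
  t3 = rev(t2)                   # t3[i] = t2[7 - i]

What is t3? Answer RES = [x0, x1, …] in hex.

RES = [0x21, 0xe1, 0x92, 0xac, 0xac, 0x29, 0xa0, 0x5e]

t0 = [0x5e, 0x52, 0x29, 0x7f, 0xac, 0x21, 0xe1, 0xa3]
t1 = [0xa0, 0xac, 0x92, 0x21, 0x48, 0xe1, 0xed, 0xa3]
t2 = [0x5e, 0xa0, 0x29, 0xac, 0xac, 0x92, 0xe1, 0x21]
t3 = [0x21, 0xe1, 0x92, 0xac, 0xac, 0x29, 0xa0, 0x5e]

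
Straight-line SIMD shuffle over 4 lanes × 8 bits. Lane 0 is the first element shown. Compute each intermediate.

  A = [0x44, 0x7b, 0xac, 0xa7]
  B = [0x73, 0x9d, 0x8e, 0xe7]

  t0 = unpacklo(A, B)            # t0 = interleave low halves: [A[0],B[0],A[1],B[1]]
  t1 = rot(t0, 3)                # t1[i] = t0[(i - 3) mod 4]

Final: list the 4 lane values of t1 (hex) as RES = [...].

RES = [0x73, 0x7b, 0x9d, 0x44]

t0 = [0x44, 0x73, 0x7b, 0x9d]
t1 = [0x73, 0x7b, 0x9d, 0x44]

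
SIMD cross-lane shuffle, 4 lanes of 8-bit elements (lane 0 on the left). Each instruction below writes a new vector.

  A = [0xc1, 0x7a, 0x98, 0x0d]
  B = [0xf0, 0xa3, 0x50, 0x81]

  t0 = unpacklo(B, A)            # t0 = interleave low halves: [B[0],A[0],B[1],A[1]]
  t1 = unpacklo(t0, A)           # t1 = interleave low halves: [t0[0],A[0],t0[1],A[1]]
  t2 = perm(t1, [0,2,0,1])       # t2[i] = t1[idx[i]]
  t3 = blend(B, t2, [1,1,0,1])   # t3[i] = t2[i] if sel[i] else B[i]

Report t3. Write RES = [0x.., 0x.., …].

  t0: f0 c1 a3 7a
  t1: f0 c1 c1 7a
  t2: f0 c1 f0 c1
  t3: f0 c1 50 c1

RES = [ 0xf0  0xc1  0x50  0xc1 ]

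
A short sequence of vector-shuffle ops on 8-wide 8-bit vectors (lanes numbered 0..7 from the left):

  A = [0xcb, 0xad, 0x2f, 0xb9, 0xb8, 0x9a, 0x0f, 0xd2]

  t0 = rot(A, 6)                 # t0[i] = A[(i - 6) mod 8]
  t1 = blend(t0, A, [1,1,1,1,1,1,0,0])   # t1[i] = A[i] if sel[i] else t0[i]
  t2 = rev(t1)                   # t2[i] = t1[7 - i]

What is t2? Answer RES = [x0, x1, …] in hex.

RES = [ 0xad  0xcb  0x9a  0xb8  0xb9  0x2f  0xad  0xcb ]

  t0: 2f b9 b8 9a 0f d2 cb ad
  t1: cb ad 2f b9 b8 9a cb ad
  t2: ad cb 9a b8 b9 2f ad cb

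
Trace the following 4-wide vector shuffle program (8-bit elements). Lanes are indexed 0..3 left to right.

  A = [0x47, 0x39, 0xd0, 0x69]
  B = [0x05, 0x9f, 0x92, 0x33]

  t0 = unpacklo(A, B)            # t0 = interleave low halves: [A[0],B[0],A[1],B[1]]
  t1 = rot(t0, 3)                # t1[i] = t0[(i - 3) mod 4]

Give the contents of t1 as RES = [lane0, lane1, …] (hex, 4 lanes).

t0 = [0x47, 0x05, 0x39, 0x9f]
t1 = [0x05, 0x39, 0x9f, 0x47]

RES = [0x05, 0x39, 0x9f, 0x47]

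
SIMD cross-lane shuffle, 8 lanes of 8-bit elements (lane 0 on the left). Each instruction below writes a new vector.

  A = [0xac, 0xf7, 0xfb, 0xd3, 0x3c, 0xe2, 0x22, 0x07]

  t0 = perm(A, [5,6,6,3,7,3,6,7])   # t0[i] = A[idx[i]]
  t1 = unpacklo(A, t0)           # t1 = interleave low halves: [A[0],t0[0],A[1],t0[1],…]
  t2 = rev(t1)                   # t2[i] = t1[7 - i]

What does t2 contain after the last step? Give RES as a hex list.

RES = [0xd3, 0xd3, 0x22, 0xfb, 0x22, 0xf7, 0xe2, 0xac]

→ t0 |e2|22|22|d3|07|d3|22|07|
→ t1 |ac|e2|f7|22|fb|22|d3|d3|
→ t2 |d3|d3|22|fb|22|f7|e2|ac|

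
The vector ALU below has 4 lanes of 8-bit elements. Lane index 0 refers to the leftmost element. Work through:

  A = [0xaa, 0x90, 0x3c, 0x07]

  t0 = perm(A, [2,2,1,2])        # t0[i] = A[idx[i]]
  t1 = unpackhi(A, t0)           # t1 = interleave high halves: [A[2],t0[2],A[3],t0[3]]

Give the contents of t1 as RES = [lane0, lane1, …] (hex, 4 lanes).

t0 = [0x3c, 0x3c, 0x90, 0x3c]
t1 = [0x3c, 0x90, 0x07, 0x3c]

RES = [0x3c, 0x90, 0x07, 0x3c]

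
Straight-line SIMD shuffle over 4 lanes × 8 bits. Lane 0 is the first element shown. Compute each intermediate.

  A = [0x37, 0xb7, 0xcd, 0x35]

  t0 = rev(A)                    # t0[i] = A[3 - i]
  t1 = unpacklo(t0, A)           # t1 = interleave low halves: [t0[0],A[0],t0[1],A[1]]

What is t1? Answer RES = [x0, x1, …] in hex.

  t0: 35 cd b7 37
  t1: 35 37 cd b7

RES = [ 0x35  0x37  0xcd  0xb7 ]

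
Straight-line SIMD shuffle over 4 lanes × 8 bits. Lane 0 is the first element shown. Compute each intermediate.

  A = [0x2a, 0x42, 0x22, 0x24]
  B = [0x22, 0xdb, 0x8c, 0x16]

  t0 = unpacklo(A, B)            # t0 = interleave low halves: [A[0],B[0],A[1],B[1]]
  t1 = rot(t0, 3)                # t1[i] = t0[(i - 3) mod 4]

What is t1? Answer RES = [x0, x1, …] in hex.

RES = [ 0x22  0x42  0xdb  0x2a ]

→ t0 |2a|22|42|db|
→ t1 |22|42|db|2a|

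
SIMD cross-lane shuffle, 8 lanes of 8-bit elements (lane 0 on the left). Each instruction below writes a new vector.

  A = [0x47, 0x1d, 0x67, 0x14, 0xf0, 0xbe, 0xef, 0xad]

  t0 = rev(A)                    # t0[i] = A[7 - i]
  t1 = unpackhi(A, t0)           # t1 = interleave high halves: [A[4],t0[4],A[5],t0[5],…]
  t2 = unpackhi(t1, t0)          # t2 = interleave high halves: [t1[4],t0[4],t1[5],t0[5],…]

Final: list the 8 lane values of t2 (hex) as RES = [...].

RES = [0xef, 0x14, 0x1d, 0x67, 0xad, 0x1d, 0x47, 0x47]

→ t0 |ad|ef|be|f0|14|67|1d|47|
→ t1 |f0|14|be|67|ef|1d|ad|47|
→ t2 |ef|14|1d|67|ad|1d|47|47|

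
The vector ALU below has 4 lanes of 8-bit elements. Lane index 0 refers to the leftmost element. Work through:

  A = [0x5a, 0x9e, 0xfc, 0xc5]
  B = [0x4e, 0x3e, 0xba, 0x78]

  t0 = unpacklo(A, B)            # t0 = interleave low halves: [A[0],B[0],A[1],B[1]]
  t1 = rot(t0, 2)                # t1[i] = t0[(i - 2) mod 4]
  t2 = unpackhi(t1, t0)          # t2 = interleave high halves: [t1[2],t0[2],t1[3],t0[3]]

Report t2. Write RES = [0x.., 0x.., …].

t0 = [0x5a, 0x4e, 0x9e, 0x3e]
t1 = [0x9e, 0x3e, 0x5a, 0x4e]
t2 = [0x5a, 0x9e, 0x4e, 0x3e]

RES = [ 0x5a  0x9e  0x4e  0x3e ]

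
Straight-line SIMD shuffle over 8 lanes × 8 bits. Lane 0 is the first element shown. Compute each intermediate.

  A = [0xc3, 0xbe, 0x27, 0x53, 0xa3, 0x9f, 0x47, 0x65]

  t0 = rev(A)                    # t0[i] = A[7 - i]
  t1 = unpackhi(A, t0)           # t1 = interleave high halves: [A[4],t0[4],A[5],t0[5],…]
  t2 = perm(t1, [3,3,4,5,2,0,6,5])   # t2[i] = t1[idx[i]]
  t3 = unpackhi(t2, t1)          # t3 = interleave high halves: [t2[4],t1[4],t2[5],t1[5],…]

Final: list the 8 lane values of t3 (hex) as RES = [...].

RES = [ 0x9f  0x47  0xa3  0xbe  0x65  0x65  0xbe  0xc3 ]

→ t0 |65|47|9f|a3|53|27|be|c3|
→ t1 |a3|53|9f|27|47|be|65|c3|
→ t2 |27|27|47|be|9f|a3|65|be|
→ t3 |9f|47|a3|be|65|65|be|c3|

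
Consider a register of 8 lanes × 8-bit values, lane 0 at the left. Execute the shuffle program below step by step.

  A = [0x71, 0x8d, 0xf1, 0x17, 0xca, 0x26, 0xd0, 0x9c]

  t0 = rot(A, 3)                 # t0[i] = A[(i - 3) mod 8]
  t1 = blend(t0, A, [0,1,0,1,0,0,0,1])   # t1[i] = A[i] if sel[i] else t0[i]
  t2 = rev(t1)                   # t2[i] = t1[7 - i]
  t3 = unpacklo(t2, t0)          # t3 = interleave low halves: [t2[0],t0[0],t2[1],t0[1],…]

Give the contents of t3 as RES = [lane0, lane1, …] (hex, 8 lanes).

RES = [ 0x9c  0x26  0x17  0xd0  0xf1  0x9c  0x8d  0x71 ]

→ t0 |26|d0|9c|71|8d|f1|17|ca|
→ t1 |26|8d|9c|17|8d|f1|17|9c|
→ t2 |9c|17|f1|8d|17|9c|8d|26|
→ t3 |9c|26|17|d0|f1|9c|8d|71|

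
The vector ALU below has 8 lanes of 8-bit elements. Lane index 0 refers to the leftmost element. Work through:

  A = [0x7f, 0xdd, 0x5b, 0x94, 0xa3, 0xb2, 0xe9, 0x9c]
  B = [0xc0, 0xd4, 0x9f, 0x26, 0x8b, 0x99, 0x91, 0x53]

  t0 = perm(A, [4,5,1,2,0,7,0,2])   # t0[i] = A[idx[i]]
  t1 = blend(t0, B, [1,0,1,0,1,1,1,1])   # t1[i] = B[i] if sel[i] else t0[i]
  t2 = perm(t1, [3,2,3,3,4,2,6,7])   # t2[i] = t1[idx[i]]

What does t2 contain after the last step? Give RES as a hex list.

→ t0 |a3|b2|dd|5b|7f|9c|7f|5b|
→ t1 |c0|b2|9f|5b|8b|99|91|53|
→ t2 |5b|9f|5b|5b|8b|9f|91|53|

RES = [0x5b, 0x9f, 0x5b, 0x5b, 0x8b, 0x9f, 0x91, 0x53]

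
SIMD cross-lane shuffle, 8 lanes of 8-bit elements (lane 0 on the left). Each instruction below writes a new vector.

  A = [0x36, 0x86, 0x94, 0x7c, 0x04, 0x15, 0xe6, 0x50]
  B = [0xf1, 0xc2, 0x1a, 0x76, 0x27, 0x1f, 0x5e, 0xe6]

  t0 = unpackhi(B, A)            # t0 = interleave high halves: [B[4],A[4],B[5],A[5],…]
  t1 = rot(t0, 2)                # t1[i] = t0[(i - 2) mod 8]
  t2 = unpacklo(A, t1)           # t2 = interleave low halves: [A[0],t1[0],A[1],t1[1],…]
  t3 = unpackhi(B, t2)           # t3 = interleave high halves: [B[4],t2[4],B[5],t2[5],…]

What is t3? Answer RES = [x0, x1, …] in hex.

t0 = [0x27, 0x04, 0x1f, 0x15, 0x5e, 0xe6, 0xe6, 0x50]
t1 = [0xe6, 0x50, 0x27, 0x04, 0x1f, 0x15, 0x5e, 0xe6]
t2 = [0x36, 0xe6, 0x86, 0x50, 0x94, 0x27, 0x7c, 0x04]
t3 = [0x27, 0x94, 0x1f, 0x27, 0x5e, 0x7c, 0xe6, 0x04]

RES = [ 0x27  0x94  0x1f  0x27  0x5e  0x7c  0xe6  0x04 ]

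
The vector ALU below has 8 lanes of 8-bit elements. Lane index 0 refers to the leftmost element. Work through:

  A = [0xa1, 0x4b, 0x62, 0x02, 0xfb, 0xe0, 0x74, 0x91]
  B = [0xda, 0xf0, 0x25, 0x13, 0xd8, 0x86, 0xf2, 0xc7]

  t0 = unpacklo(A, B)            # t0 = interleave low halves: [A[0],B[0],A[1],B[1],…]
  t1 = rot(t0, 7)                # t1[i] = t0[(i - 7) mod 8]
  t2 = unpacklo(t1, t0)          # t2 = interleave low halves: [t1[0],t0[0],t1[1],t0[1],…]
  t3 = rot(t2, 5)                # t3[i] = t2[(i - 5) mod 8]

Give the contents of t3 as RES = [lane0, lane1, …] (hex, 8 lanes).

RES = [0xda, 0xf0, 0x4b, 0x62, 0xf0, 0xda, 0xa1, 0x4b]

  t0: a1 da 4b f0 62 25 02 13
  t1: da 4b f0 62 25 02 13 a1
  t2: da a1 4b da f0 4b 62 f0
  t3: da f0 4b 62 f0 da a1 4b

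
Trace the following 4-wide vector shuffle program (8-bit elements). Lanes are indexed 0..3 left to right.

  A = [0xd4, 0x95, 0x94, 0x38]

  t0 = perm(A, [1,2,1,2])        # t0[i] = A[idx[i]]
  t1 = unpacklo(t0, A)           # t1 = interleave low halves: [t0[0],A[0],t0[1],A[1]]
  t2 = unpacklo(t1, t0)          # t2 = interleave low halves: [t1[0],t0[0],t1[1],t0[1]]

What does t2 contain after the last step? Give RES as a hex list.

RES = [0x95, 0x95, 0xd4, 0x94]

t0 = [0x95, 0x94, 0x95, 0x94]
t1 = [0x95, 0xd4, 0x94, 0x95]
t2 = [0x95, 0x95, 0xd4, 0x94]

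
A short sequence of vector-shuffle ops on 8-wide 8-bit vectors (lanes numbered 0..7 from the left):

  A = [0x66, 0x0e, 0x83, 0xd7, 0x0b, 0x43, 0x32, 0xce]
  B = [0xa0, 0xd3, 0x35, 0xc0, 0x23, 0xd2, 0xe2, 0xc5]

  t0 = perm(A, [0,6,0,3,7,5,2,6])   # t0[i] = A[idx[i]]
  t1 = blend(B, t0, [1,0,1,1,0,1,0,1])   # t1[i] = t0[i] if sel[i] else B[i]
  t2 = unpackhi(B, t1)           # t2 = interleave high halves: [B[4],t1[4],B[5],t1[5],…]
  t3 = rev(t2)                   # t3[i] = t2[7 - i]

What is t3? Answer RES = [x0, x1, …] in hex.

t0 = [0x66, 0x32, 0x66, 0xd7, 0xce, 0x43, 0x83, 0x32]
t1 = [0x66, 0xd3, 0x66, 0xd7, 0x23, 0x43, 0xe2, 0x32]
t2 = [0x23, 0x23, 0xd2, 0x43, 0xe2, 0xe2, 0xc5, 0x32]
t3 = [0x32, 0xc5, 0xe2, 0xe2, 0x43, 0xd2, 0x23, 0x23]

RES = [ 0x32  0xc5  0xe2  0xe2  0x43  0xd2  0x23  0x23 ]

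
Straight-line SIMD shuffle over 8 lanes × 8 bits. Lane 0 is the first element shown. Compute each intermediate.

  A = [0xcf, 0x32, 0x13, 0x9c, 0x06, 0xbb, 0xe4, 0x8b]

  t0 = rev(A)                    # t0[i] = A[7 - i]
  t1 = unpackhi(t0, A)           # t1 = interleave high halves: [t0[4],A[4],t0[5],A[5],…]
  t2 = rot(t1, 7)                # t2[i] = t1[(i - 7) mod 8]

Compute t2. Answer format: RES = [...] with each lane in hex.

→ t0 |8b|e4|bb|06|9c|13|32|cf|
→ t1 |9c|06|13|bb|32|e4|cf|8b|
→ t2 |06|13|bb|32|e4|cf|8b|9c|

RES = [ 0x06  0x13  0xbb  0x32  0xe4  0xcf  0x8b  0x9c ]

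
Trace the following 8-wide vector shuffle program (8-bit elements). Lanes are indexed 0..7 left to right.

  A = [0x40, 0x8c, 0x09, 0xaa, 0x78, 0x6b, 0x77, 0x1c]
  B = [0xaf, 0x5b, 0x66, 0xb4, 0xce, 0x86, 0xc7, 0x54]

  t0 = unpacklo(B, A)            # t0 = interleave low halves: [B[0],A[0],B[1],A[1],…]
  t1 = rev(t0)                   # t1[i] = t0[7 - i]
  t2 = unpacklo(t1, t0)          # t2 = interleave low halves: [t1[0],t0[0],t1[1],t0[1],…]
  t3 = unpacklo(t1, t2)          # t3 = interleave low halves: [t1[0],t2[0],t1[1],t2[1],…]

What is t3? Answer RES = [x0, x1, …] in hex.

RES = [ 0xaa  0xaa  0xb4  0xaf  0x09  0xb4  0x66  0x40 ]

  t0: af 40 5b 8c 66 09 b4 aa
  t1: aa b4 09 66 8c 5b 40 af
  t2: aa af b4 40 09 5b 66 8c
  t3: aa aa b4 af 09 b4 66 40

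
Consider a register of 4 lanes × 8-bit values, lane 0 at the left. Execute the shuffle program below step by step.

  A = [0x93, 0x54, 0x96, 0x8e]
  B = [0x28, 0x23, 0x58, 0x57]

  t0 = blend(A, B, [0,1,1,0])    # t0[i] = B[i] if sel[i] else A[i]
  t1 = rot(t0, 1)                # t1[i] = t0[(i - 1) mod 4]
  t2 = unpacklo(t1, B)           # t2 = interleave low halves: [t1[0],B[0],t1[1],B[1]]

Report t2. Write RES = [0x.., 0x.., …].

RES = [0x8e, 0x28, 0x93, 0x23]

t0 = [0x93, 0x23, 0x58, 0x8e]
t1 = [0x8e, 0x93, 0x23, 0x58]
t2 = [0x8e, 0x28, 0x93, 0x23]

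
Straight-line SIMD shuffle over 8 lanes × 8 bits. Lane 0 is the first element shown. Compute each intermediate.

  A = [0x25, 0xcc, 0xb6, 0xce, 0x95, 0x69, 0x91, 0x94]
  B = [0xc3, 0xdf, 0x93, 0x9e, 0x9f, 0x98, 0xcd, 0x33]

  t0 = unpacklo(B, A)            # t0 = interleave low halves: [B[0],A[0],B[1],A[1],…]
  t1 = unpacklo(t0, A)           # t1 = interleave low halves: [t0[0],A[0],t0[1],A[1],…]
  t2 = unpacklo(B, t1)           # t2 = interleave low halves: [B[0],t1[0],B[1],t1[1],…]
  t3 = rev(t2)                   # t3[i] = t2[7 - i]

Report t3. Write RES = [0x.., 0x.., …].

→ t0 |c3|25|df|cc|93|b6|9e|ce|
→ t1 |c3|25|25|cc|df|b6|cc|ce|
→ t2 |c3|c3|df|25|93|25|9e|cc|
→ t3 |cc|9e|25|93|25|df|c3|c3|

RES = [ 0xcc  0x9e  0x25  0x93  0x25  0xdf  0xc3  0xc3 ]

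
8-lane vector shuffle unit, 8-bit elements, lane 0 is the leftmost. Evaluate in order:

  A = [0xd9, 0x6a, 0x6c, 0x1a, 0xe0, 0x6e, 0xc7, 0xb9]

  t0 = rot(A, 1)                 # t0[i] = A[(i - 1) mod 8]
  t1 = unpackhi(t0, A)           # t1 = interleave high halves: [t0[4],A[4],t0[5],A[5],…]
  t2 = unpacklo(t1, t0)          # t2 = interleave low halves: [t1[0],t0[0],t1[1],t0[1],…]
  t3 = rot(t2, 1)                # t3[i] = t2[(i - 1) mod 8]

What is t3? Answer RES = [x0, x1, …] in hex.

RES = [0x6c, 0x1a, 0xb9, 0xe0, 0xd9, 0xe0, 0x6a, 0x6e]

→ t0 |b9|d9|6a|6c|1a|e0|6e|c7|
→ t1 |1a|e0|e0|6e|6e|c7|c7|b9|
→ t2 |1a|b9|e0|d9|e0|6a|6e|6c|
→ t3 |6c|1a|b9|e0|d9|e0|6a|6e|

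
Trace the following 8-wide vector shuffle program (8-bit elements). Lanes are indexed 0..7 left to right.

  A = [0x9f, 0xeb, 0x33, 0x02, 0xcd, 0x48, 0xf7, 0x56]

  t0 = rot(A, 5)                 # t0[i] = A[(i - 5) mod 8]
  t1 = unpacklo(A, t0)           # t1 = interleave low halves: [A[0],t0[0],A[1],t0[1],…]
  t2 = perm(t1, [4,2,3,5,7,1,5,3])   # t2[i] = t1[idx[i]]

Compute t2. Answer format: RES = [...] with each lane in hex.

RES = [0x33, 0xeb, 0xcd, 0x48, 0xf7, 0x02, 0x48, 0xcd]

  t0: 02 cd 48 f7 56 9f eb 33
  t1: 9f 02 eb cd 33 48 02 f7
  t2: 33 eb cd 48 f7 02 48 cd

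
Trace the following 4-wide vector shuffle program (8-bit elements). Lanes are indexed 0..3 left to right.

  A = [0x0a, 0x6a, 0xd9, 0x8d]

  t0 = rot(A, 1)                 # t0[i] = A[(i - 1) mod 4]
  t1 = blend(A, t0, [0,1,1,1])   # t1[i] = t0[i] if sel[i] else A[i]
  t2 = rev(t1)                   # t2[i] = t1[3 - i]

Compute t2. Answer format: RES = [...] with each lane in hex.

t0 = [0x8d, 0x0a, 0x6a, 0xd9]
t1 = [0x0a, 0x0a, 0x6a, 0xd9]
t2 = [0xd9, 0x6a, 0x0a, 0x0a]

RES = [ 0xd9  0x6a  0x0a  0x0a ]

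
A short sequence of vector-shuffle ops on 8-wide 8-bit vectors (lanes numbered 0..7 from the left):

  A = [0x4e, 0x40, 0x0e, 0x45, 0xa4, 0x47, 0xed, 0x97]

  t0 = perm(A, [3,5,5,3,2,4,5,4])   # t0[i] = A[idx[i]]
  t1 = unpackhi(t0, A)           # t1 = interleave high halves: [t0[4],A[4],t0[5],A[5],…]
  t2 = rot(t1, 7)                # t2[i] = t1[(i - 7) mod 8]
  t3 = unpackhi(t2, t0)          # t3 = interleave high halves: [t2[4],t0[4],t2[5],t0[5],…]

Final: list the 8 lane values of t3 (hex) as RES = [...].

t0 = [0x45, 0x47, 0x47, 0x45, 0x0e, 0xa4, 0x47, 0xa4]
t1 = [0x0e, 0xa4, 0xa4, 0x47, 0x47, 0xed, 0xa4, 0x97]
t2 = [0xa4, 0xa4, 0x47, 0x47, 0xed, 0xa4, 0x97, 0x0e]
t3 = [0xed, 0x0e, 0xa4, 0xa4, 0x97, 0x47, 0x0e, 0xa4]

RES = [ 0xed  0x0e  0xa4  0xa4  0x97  0x47  0x0e  0xa4 ]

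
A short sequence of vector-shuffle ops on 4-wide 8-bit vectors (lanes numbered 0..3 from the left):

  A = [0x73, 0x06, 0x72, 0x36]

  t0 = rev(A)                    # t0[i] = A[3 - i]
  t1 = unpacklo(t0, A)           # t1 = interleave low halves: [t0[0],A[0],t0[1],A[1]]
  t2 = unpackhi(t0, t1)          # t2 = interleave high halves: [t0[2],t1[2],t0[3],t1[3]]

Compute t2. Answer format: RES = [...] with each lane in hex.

RES = [0x06, 0x72, 0x73, 0x06]

  t0: 36 72 06 73
  t1: 36 73 72 06
  t2: 06 72 73 06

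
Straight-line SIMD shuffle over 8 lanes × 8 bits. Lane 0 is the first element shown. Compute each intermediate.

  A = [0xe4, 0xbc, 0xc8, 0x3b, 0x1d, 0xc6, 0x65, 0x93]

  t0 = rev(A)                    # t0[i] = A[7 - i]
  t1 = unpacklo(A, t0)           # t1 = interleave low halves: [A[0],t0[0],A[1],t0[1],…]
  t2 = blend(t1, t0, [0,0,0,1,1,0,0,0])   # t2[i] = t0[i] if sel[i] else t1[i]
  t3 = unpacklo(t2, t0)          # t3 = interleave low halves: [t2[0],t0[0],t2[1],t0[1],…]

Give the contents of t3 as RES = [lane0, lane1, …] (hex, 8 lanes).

RES = [ 0xe4  0x93  0x93  0x65  0xbc  0xc6  0x1d  0x1d ]

t0 = [0x93, 0x65, 0xc6, 0x1d, 0x3b, 0xc8, 0xbc, 0xe4]
t1 = [0xe4, 0x93, 0xbc, 0x65, 0xc8, 0xc6, 0x3b, 0x1d]
t2 = [0xe4, 0x93, 0xbc, 0x1d, 0x3b, 0xc6, 0x3b, 0x1d]
t3 = [0xe4, 0x93, 0x93, 0x65, 0xbc, 0xc6, 0x1d, 0x1d]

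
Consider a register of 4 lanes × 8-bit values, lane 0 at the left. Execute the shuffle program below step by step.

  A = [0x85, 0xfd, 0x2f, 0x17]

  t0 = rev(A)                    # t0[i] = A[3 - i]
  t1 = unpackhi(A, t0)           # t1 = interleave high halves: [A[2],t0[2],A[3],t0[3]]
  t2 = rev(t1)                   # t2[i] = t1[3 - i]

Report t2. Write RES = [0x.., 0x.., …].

t0 = [0x17, 0x2f, 0xfd, 0x85]
t1 = [0x2f, 0xfd, 0x17, 0x85]
t2 = [0x85, 0x17, 0xfd, 0x2f]

RES = [0x85, 0x17, 0xfd, 0x2f]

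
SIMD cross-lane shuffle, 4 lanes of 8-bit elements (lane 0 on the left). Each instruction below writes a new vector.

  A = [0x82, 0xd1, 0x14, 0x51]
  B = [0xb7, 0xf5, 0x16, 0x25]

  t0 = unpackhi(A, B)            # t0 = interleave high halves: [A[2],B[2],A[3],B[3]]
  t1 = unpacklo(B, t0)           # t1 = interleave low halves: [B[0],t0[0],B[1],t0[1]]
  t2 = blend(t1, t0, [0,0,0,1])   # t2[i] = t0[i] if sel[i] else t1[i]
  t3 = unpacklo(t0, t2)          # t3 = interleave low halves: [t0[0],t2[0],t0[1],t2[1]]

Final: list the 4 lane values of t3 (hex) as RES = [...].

RES = [0x14, 0xb7, 0x16, 0x14]

t0 = [0x14, 0x16, 0x51, 0x25]
t1 = [0xb7, 0x14, 0xf5, 0x16]
t2 = [0xb7, 0x14, 0xf5, 0x25]
t3 = [0x14, 0xb7, 0x16, 0x14]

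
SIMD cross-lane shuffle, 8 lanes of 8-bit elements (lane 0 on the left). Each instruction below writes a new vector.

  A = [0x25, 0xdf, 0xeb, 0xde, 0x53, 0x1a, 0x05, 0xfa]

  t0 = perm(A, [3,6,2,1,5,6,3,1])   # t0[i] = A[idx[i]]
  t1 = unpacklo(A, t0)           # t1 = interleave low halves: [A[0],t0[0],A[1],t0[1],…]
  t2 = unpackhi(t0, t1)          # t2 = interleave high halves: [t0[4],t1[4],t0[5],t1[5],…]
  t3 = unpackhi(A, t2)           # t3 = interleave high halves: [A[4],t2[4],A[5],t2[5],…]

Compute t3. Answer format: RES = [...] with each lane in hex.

RES = [0x53, 0xde, 0x1a, 0xde, 0x05, 0xdf, 0xfa, 0xdf]

→ t0 |de|05|eb|df|1a|05|de|df|
→ t1 |25|de|df|05|eb|eb|de|df|
→ t2 |1a|eb|05|eb|de|de|df|df|
→ t3 |53|de|1a|de|05|df|fa|df|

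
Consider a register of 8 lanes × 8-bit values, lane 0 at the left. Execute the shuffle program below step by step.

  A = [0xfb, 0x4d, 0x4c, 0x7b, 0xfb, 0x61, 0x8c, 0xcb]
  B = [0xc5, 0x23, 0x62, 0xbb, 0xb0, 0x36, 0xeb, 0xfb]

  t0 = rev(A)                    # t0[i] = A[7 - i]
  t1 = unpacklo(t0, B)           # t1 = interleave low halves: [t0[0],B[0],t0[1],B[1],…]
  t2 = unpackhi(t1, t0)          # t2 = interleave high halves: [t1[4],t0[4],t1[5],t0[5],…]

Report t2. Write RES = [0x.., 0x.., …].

RES = [0x61, 0x7b, 0x62, 0x4c, 0xfb, 0x4d, 0xbb, 0xfb]

t0 = [0xcb, 0x8c, 0x61, 0xfb, 0x7b, 0x4c, 0x4d, 0xfb]
t1 = [0xcb, 0xc5, 0x8c, 0x23, 0x61, 0x62, 0xfb, 0xbb]
t2 = [0x61, 0x7b, 0x62, 0x4c, 0xfb, 0x4d, 0xbb, 0xfb]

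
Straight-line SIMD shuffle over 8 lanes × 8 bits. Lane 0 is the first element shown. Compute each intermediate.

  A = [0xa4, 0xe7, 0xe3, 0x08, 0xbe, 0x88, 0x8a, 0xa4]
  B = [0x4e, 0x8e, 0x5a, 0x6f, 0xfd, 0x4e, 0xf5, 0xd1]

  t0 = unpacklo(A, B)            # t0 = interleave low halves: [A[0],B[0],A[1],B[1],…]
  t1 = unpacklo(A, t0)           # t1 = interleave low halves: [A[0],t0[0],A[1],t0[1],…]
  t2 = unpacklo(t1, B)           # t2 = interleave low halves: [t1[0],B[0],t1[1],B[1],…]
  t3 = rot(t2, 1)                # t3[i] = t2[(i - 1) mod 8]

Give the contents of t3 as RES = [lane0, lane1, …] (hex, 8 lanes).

  t0: a4 4e e7 8e e3 5a 08 6f
  t1: a4 a4 e7 4e e3 e7 08 8e
  t2: a4 4e a4 8e e7 5a 4e 6f
  t3: 6f a4 4e a4 8e e7 5a 4e

RES = [ 0x6f  0xa4  0x4e  0xa4  0x8e  0xe7  0x5a  0x4e ]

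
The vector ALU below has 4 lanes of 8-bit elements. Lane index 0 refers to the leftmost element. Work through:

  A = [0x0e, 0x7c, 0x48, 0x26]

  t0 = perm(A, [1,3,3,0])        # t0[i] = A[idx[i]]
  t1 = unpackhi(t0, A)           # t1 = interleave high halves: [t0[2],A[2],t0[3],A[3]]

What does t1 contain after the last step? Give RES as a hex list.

→ t0 |7c|26|26|0e|
→ t1 |26|48|0e|26|

RES = [0x26, 0x48, 0x0e, 0x26]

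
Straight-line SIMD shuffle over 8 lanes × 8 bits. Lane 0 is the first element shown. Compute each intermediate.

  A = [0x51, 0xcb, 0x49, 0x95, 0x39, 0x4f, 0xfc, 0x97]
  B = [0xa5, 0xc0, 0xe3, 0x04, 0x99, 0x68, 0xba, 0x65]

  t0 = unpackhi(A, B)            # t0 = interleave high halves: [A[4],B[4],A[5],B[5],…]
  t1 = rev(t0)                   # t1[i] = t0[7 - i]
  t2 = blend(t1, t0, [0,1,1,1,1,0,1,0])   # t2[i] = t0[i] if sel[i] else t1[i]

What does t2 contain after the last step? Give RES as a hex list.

RES = [ 0x65  0x99  0x4f  0x68  0xfc  0x4f  0x97  0x39 ]

t0 = [0x39, 0x99, 0x4f, 0x68, 0xfc, 0xba, 0x97, 0x65]
t1 = [0x65, 0x97, 0xba, 0xfc, 0x68, 0x4f, 0x99, 0x39]
t2 = [0x65, 0x99, 0x4f, 0x68, 0xfc, 0x4f, 0x97, 0x39]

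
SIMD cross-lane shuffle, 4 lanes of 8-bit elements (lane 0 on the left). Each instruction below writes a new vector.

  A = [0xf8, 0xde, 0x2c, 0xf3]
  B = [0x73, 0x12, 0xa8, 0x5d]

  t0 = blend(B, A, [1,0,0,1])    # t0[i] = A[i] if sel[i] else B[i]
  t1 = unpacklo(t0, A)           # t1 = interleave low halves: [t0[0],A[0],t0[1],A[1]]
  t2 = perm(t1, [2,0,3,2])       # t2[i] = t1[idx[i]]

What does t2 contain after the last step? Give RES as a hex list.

RES = [ 0x12  0xf8  0xde  0x12 ]

→ t0 |f8|12|a8|f3|
→ t1 |f8|f8|12|de|
→ t2 |12|f8|de|12|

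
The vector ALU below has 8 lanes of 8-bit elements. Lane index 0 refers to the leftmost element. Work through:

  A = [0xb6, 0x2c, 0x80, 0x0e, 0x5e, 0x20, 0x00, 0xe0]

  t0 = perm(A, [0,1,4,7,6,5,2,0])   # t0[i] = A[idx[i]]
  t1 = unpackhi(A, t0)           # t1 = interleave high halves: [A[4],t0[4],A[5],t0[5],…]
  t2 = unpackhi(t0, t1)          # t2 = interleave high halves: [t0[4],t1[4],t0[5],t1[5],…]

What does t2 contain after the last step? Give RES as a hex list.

RES = [0x00, 0x00, 0x20, 0x80, 0x80, 0xe0, 0xb6, 0xb6]

  t0: b6 2c 5e e0 00 20 80 b6
  t1: 5e 00 20 20 00 80 e0 b6
  t2: 00 00 20 80 80 e0 b6 b6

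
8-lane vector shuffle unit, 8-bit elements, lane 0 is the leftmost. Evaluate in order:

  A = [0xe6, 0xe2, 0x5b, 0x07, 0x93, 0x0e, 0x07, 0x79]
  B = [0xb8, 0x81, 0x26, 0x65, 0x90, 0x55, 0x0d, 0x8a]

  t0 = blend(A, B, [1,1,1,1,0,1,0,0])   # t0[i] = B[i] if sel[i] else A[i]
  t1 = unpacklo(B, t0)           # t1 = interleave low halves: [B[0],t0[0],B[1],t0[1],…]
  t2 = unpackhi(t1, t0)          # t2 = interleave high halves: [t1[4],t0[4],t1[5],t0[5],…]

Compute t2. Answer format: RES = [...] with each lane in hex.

  t0: b8 81 26 65 93 55 07 79
  t1: b8 b8 81 81 26 26 65 65
  t2: 26 93 26 55 65 07 65 79

RES = [ 0x26  0x93  0x26  0x55  0x65  0x07  0x65  0x79 ]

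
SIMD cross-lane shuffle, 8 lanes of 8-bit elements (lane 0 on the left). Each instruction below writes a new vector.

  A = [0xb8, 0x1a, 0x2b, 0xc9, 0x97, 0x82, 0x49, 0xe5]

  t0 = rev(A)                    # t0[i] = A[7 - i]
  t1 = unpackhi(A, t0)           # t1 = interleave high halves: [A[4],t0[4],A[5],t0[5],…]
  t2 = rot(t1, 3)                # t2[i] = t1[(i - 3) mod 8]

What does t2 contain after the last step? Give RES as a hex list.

RES = [ 0x1a  0xe5  0xb8  0x97  0xc9  0x82  0x2b  0x49 ]

  t0: e5 49 82 97 c9 2b 1a b8
  t1: 97 c9 82 2b 49 1a e5 b8
  t2: 1a e5 b8 97 c9 82 2b 49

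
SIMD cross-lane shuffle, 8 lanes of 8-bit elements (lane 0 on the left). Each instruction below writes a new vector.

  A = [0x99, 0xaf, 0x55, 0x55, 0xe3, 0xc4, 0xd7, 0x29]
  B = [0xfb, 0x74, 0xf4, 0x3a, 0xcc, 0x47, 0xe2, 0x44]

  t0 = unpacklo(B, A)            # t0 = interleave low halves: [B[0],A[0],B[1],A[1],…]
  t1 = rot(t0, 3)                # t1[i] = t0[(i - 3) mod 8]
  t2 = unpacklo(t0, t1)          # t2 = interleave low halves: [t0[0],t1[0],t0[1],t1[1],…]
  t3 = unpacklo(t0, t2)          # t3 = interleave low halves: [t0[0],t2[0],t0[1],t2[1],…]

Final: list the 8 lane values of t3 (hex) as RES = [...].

RES = [ 0xfb  0xfb  0x99  0x55  0x74  0x99  0xaf  0x3a ]

  t0: fb 99 74 af f4 55 3a 55
  t1: 55 3a 55 fb 99 74 af f4
  t2: fb 55 99 3a 74 55 af fb
  t3: fb fb 99 55 74 99 af 3a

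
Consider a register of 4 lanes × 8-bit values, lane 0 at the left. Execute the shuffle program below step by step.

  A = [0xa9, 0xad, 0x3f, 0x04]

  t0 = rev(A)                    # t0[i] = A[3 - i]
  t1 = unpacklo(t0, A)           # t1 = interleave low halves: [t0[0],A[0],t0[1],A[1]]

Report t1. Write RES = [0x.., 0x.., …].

RES = [0x04, 0xa9, 0x3f, 0xad]

→ t0 |04|3f|ad|a9|
→ t1 |04|a9|3f|ad|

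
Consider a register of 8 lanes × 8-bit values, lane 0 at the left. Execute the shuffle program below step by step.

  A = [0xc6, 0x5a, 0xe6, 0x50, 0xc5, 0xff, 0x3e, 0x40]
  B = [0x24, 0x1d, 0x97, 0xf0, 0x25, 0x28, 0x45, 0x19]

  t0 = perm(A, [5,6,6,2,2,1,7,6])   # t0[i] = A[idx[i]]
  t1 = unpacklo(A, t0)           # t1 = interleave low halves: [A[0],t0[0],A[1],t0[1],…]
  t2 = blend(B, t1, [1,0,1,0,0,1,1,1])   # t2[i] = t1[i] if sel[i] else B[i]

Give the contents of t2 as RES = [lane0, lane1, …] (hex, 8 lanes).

RES = [ 0xc6  0x1d  0x5a  0xf0  0x25  0x3e  0x50  0xe6 ]

→ t0 |ff|3e|3e|e6|e6|5a|40|3e|
→ t1 |c6|ff|5a|3e|e6|3e|50|e6|
→ t2 |c6|1d|5a|f0|25|3e|50|e6|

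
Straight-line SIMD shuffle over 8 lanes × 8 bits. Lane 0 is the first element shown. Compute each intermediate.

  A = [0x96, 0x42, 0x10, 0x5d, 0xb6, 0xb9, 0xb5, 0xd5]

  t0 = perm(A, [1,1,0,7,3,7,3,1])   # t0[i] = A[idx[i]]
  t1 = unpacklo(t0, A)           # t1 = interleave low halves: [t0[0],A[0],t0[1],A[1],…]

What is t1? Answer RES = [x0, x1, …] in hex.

RES = [ 0x42  0x96  0x42  0x42  0x96  0x10  0xd5  0x5d ]

  t0: 42 42 96 d5 5d d5 5d 42
  t1: 42 96 42 42 96 10 d5 5d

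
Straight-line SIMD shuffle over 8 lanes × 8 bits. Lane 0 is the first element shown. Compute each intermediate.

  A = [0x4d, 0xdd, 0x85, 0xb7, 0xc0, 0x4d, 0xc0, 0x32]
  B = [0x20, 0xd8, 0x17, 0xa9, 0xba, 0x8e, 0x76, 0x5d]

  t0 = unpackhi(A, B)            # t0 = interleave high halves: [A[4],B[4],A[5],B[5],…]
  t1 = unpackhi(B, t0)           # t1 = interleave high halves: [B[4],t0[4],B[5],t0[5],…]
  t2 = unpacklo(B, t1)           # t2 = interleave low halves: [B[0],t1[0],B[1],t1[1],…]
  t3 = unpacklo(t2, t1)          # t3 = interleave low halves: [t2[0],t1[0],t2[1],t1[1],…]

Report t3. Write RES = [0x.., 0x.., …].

RES = [ 0x20  0xba  0xba  0xc0  0xd8  0x8e  0xc0  0x76 ]

  t0: c0 ba 4d 8e c0 76 32 5d
  t1: ba c0 8e 76 76 32 5d 5d
  t2: 20 ba d8 c0 17 8e a9 76
  t3: 20 ba ba c0 d8 8e c0 76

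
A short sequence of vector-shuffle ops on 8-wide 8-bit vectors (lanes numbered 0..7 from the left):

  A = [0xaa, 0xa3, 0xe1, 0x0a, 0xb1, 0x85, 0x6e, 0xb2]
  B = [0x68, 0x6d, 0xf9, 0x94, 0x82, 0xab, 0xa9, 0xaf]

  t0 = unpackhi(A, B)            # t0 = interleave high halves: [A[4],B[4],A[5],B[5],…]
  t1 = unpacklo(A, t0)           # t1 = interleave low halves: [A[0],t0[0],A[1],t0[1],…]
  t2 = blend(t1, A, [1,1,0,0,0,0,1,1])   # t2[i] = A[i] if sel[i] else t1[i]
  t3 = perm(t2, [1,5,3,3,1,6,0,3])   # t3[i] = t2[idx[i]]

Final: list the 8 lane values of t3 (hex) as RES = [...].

RES = [ 0xa3  0x85  0x82  0x82  0xa3  0x6e  0xaa  0x82 ]

t0 = [0xb1, 0x82, 0x85, 0xab, 0x6e, 0xa9, 0xb2, 0xaf]
t1 = [0xaa, 0xb1, 0xa3, 0x82, 0xe1, 0x85, 0x0a, 0xab]
t2 = [0xaa, 0xa3, 0xa3, 0x82, 0xe1, 0x85, 0x6e, 0xb2]
t3 = [0xa3, 0x85, 0x82, 0x82, 0xa3, 0x6e, 0xaa, 0x82]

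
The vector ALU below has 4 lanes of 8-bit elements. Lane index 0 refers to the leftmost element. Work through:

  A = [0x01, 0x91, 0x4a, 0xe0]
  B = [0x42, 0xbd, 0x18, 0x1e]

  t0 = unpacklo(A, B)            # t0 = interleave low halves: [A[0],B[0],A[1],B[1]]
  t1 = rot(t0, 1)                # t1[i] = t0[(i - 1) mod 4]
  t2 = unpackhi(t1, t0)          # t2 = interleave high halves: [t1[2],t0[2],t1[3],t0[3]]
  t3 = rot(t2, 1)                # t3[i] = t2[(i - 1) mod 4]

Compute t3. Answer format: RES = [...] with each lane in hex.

→ t0 |01|42|91|bd|
→ t1 |bd|01|42|91|
→ t2 |42|91|91|bd|
→ t3 |bd|42|91|91|

RES = [ 0xbd  0x42  0x91  0x91 ]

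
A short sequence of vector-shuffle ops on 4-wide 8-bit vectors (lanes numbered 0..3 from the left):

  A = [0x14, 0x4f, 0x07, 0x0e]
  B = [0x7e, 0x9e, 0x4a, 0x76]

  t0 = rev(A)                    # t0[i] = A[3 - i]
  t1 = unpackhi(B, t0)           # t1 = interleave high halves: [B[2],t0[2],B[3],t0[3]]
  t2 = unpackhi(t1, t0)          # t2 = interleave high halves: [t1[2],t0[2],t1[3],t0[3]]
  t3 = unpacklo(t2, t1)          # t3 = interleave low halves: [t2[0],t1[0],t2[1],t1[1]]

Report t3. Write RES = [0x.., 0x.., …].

RES = [ 0x76  0x4a  0x4f  0x4f ]

t0 = [0x0e, 0x07, 0x4f, 0x14]
t1 = [0x4a, 0x4f, 0x76, 0x14]
t2 = [0x76, 0x4f, 0x14, 0x14]
t3 = [0x76, 0x4a, 0x4f, 0x4f]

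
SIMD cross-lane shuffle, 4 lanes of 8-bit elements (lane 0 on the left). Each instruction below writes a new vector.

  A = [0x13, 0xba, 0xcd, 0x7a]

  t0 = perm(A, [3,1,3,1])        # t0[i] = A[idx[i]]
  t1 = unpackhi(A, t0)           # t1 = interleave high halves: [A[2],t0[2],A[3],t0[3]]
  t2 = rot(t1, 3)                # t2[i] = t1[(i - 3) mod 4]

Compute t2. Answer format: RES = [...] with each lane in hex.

RES = [0x7a, 0x7a, 0xba, 0xcd]

t0 = [0x7a, 0xba, 0x7a, 0xba]
t1 = [0xcd, 0x7a, 0x7a, 0xba]
t2 = [0x7a, 0x7a, 0xba, 0xcd]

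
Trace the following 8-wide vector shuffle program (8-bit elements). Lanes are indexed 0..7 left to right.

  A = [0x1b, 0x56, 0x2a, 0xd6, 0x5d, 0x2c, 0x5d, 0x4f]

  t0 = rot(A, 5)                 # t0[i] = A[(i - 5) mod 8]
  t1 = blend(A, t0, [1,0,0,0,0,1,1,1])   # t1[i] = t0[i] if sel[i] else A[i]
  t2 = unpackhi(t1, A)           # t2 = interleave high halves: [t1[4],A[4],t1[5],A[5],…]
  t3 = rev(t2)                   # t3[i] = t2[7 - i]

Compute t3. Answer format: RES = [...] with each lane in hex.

RES = [0x4f, 0x2a, 0x5d, 0x56, 0x2c, 0x1b, 0x5d, 0x5d]

→ t0 |d6|5d|2c|5d|4f|1b|56|2a|
→ t1 |d6|56|2a|d6|5d|1b|56|2a|
→ t2 |5d|5d|1b|2c|56|5d|2a|4f|
→ t3 |4f|2a|5d|56|2c|1b|5d|5d|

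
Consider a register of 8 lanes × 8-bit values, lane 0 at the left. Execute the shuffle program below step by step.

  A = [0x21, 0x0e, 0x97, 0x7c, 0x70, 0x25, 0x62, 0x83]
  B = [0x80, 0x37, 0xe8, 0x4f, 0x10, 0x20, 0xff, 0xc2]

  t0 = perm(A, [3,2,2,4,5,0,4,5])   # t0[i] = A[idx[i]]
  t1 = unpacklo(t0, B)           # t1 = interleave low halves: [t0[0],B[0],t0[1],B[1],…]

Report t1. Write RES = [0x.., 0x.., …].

RES = [0x7c, 0x80, 0x97, 0x37, 0x97, 0xe8, 0x70, 0x4f]

→ t0 |7c|97|97|70|25|21|70|25|
→ t1 |7c|80|97|37|97|e8|70|4f|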